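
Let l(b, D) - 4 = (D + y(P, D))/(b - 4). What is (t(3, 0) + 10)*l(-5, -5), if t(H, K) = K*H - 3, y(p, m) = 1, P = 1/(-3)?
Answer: 280/9 ≈ 31.111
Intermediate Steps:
P = -1/3 (P = 1*(-1/3) = -1/3 ≈ -0.33333)
t(H, K) = -3 + H*K (t(H, K) = H*K - 3 = -3 + H*K)
l(b, D) = 4 + (1 + D)/(-4 + b) (l(b, D) = 4 + (D + 1)/(b - 4) = 4 + (1 + D)/(-4 + b))
(t(3, 0) + 10)*l(-5, -5) = ((-3 + 3*0) + 10)*((-15 - 5 + 4*(-5))/(-4 - 5)) = ((-3 + 0) + 10)*((-15 - 5 - 20)/(-9)) = (-3 + 10)*(-1/9*(-40)) = 7*(40/9) = 280/9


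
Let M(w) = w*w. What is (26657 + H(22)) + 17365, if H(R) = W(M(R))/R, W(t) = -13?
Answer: 968471/22 ≈ 44021.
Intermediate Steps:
M(w) = w²
H(R) = -13/R
(26657 + H(22)) + 17365 = (26657 - 13/22) + 17365 = 586441/22 + 17365 = 968471/22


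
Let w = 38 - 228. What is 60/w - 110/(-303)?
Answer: 272/5757 ≈ 0.047247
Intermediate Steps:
w = -190
60/w - 110/(-303) = 60/(-190) - 110/(-303) = 60*(-1/190) - 110*(-1/303) = -6/19 + 110/303 = 272/5757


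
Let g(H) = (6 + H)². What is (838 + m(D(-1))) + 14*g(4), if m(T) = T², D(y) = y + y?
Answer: 2242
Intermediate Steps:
D(y) = 2*y
(838 + m(D(-1))) + 14*g(4) = (838 + (2*(-1))²) + 14*(6 + 4)² = (838 + (-2)²) + 14*10² = (838 + 4) + 14*100 = 842 + 1400 = 2242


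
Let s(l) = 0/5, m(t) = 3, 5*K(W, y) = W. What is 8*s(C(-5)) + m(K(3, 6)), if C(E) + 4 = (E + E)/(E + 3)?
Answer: 3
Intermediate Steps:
K(W, y) = W/5
C(E) = -4 + 2*E/(3 + E) (C(E) = -4 + (E + E)/(E + 3) = -4 + (2*E)/(3 + E) = -4 + 2*E/(3 + E))
s(l) = 0 (s(l) = 0*(⅕) = 0)
8*s(C(-5)) + m(K(3, 6)) = 8*0 + 3 = 0 + 3 = 3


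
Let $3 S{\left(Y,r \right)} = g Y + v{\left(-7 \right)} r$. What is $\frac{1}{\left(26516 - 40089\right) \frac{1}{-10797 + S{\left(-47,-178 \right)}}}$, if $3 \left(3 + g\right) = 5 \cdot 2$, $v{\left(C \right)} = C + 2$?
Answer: $\frac{94550}{122157} \approx 0.774$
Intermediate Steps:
$v{\left(C \right)} = 2 + C$
$g = \frac{1}{3}$ ($g = -3 + \frac{5 \cdot 2}{3} = -3 + \frac{1}{3} \cdot 10 = -3 + \frac{10}{3} = \frac{1}{3} \approx 0.33333$)
$S{\left(Y,r \right)} = - \frac{5 r}{3} + \frac{Y}{9}$ ($S{\left(Y,r \right)} = \frac{\frac{Y}{3} + \left(2 - 7\right) r}{3} = \frac{\frac{Y}{3} - 5 r}{3} = \frac{- 5 r + \frac{Y}{3}}{3} = - \frac{5 r}{3} + \frac{Y}{9}$)
$\frac{1}{\left(26516 - 40089\right) \frac{1}{-10797 + S{\left(-47,-178 \right)}}} = \frac{1}{\left(26516 - 40089\right) \frac{1}{-10797 + \left(\left(- \frac{5}{3}\right) \left(-178\right) + \frac{1}{9} \left(-47\right)\right)}} = \frac{1}{\left(-13573\right) \frac{1}{-10797 + \left(\frac{890}{3} - \frac{47}{9}\right)}} = \frac{1}{\left(-13573\right) \frac{1}{-10797 + \frac{2623}{9}}} = \frac{1}{\left(-13573\right) \frac{1}{- \frac{94550}{9}}} = \frac{1}{\left(-13573\right) \left(- \frac{9}{94550}\right)} = \frac{1}{\frac{122157}{94550}} = \frac{94550}{122157}$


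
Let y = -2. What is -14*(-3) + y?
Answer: 40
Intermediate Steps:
-14*(-3) + y = -14*(-3) - 2 = 42 - 2 = 40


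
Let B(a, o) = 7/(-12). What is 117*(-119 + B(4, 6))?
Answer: -55965/4 ≈ -13991.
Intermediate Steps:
B(a, o) = -7/12 (B(a, o) = 7*(-1/12) = -7/12)
117*(-119 + B(4, 6)) = 117*(-119 - 7/12) = 117*(-1435/12) = -55965/4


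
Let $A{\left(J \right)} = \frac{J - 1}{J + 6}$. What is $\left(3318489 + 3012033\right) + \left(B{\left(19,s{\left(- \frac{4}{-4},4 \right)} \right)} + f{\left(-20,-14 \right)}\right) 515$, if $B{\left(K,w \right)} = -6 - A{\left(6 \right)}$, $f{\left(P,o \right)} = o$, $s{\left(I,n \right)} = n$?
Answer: $\frac{75840089}{12} \approx 6.32 \cdot 10^{6}$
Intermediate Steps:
$A{\left(J \right)} = \frac{-1 + J}{6 + J}$
$B{\left(K,w \right)} = - \frac{77}{12}$ ($B{\left(K,w \right)} = -6 - \frac{-1 + 6}{6 + 6} = -6 - \frac{1}{12} \cdot 5 = -6 - \frac{5}{12} = - \frac{77}{12}$)
$\left(3318489 + 3012033\right) + \left(B{\left(19,s{\left(- \frac{4}{-4},4 \right)} \right)} + f{\left(-20,-14 \right)}\right) 515 = \left(3318489 + 3012033\right) + \left(- \frac{77}{12} - 14\right) 515 = 6330522 - \frac{126175}{12} = \frac{75840089}{12}$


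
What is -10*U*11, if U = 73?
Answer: -8030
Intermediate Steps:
-10*U*11 = -10*73*11 = -730*11 = -8030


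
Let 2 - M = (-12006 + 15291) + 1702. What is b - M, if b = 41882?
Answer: 46867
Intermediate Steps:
M = -4985 (M = 2 - ((-12006 + 15291) + 1702) = 2 - (3285 + 1702) = 2 - 1*4987 = 2 - 4987 = -4985)
b - M = 41882 - 1*(-4985) = 41882 + 4985 = 46867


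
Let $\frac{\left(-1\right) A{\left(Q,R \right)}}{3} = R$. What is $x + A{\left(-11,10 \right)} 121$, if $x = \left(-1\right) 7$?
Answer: $-3637$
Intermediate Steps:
$A{\left(Q,R \right)} = - 3 R$
$x = -7$
$x + A{\left(-11,10 \right)} 121 = -7 + \left(-3\right) 10 \cdot 121 = -7 - 3630 = -3637$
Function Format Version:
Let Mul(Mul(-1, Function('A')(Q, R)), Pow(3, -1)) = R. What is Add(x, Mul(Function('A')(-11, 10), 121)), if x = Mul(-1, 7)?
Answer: -3637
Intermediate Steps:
Function('A')(Q, R) = Mul(-3, R)
x = -7
Add(x, Mul(Function('A')(-11, 10), 121)) = Add(-7, Mul(Mul(-3, 10), 121)) = Add(-7, Mul(-30, 121)) = Add(-7, -3630) = -3637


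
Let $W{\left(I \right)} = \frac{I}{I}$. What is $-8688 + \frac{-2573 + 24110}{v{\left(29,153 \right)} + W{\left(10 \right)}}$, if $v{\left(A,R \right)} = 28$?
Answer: $- \frac{230415}{29} \approx -7945.3$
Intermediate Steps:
$W{\left(I \right)} = 1$
$-8688 + \frac{-2573 + 24110}{v{\left(29,153 \right)} + W{\left(10 \right)}} = -8688 + \frac{-2573 + 24110}{28 + 1} = -8688 + \frac{21537}{29} = - \frac{230415}{29}$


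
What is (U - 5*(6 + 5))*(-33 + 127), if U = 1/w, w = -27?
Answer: -139684/27 ≈ -5173.5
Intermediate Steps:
U = -1/27 (U = 1/(-27) = -1/27 ≈ -0.037037)
(U - 5*(6 + 5))*(-33 + 127) = (-1/27 - 5*(6 + 5))*(-33 + 127) = (-1/27 - 5*11)*94 = (-1/27 - 55)*94 = -1486/27*94 = -139684/27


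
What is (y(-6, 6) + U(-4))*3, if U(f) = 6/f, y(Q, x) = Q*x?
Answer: -225/2 ≈ -112.50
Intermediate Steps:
(y(-6, 6) + U(-4))*3 = (-6*6 + 6/(-4))*3 = (-36 + 6*(-¼))*3 = (-36 - 3/2)*3 = -75/2*3 = -225/2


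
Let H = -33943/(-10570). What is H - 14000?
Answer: -21135151/1510 ≈ -13997.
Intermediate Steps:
H = 4849/1510 (H = -33943*(-1/10570) = 4849/1510 ≈ 3.2113)
H - 14000 = 4849/1510 - 14000 = -21135151/1510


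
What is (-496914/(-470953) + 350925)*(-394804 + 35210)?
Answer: -3127893934136514/24787 ≈ -1.2619e+11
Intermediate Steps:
(-496914/(-470953) + 350925)*(-394804 + 35210) = (-496914*(-1/470953) + 350925)*(-359594) = (496914/470953 + 350925)*(-359594) = (165269678439/470953)*(-359594) = -3127893934136514/24787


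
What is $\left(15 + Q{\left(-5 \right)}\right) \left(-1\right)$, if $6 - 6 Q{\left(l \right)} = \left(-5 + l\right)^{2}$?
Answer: $\frac{2}{3} \approx 0.66667$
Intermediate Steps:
$Q{\left(l \right)} = 1 - \frac{\left(-5 + l\right)^{2}}{6}$
$\left(15 + Q{\left(-5 \right)}\right) \left(-1\right) = \left(15 + \left(1 - \frac{\left(-5 - 5\right)^{2}}{6}\right)\right) \left(-1\right) = \left(15 + \left(1 - \frac{\left(-10\right)^{2}}{6}\right)\right) \left(-1\right) = \left(15 + \left(1 - \frac{50}{3}\right)\right) \left(-1\right) = \left(15 - \frac{47}{3}\right) \left(-1\right) = \left(- \frac{2}{3}\right) \left(-1\right) = \frac{2}{3}$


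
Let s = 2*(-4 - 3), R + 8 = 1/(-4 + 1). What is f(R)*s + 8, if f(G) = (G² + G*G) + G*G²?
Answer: 166466/27 ≈ 6165.4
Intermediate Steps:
R = -25/3 (R = -8 + 1/(-4 + 1) = -8 + 1/(-3) = -8 - ⅓ = -25/3 ≈ -8.3333)
f(G) = G³ + 2*G² (f(G) = (G² + G²) + G³ = 2*G² + G³ = G³ + 2*G²)
s = -14 (s = 2*(-7) = -14)
f(R)*s + 8 = ((-25/3)²*(2 - 25/3))*(-14) + 8 = ((625/9)*(-19/3))*(-14) + 8 = -11875/27*(-14) + 8 = 166250/27 + 8 = 166466/27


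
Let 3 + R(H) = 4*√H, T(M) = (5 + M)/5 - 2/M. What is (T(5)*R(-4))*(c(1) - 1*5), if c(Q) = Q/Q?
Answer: 96/5 - 256*I/5 ≈ 19.2 - 51.2*I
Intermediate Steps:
T(M) = 1 - 2/M + M/5 (T(M) = (5 + M)*(⅕) - 2/M = (1 + M/5) - 2/M = 1 - 2/M + M/5)
c(Q) = 1
R(H) = -3 + 4*√H
(T(5)*R(-4))*(c(1) - 1*5) = ((1 - 2/5 + (⅕)*5)*(-3 + 4*√(-4)))*(1 - 1*5) = ((1 - 2*⅕ + 1)*(-3 + 4*(2*I)))*(1 - 5) = ((1 - ⅖ + 1)*(-3 + 8*I))*(-4) = (8*(-3 + 8*I)/5)*(-4) = (-24/5 + 64*I/5)*(-4) = 96/5 - 256*I/5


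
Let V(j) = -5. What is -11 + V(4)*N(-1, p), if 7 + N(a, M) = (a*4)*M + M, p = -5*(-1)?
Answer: 99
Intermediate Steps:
p = 5
N(a, M) = -7 + M + 4*M*a (N(a, M) = -7 + ((a*4)*M + M) = -7 + ((4*a)*M + M) = -7 + (4*M*a + M) = -7 + (M + 4*M*a) = -7 + M + 4*M*a)
-11 + V(4)*N(-1, p) = -11 - 5*(-7 + 5 + 4*5*(-1)) = -11 - 5*(-7 + 5 - 20) = -11 - 5*(-22) = -11 + 110 = 99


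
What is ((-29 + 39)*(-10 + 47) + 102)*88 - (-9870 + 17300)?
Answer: 34106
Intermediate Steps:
((-29 + 39)*(-10 + 47) + 102)*88 - (-9870 + 17300) = (10*37 + 102)*88 - 1*7430 = (370 + 102)*88 - 7430 = 472*88 - 7430 = 41536 - 7430 = 34106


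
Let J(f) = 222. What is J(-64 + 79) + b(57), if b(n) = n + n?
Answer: 336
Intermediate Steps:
b(n) = 2*n
J(-64 + 79) + b(57) = 222 + 2*57 = 222 + 114 = 336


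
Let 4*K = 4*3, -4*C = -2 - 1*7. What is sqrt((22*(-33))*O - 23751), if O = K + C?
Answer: 105*I*sqrt(10)/2 ≈ 166.02*I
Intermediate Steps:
C = 9/4 (C = -(-2 - 1*7)/4 = -(-2 - 7)/4 = -1/4*(-9) = 9/4 ≈ 2.2500)
K = 3 (K = (4*3)/4 = (1/4)*12 = 3)
O = 21/4 (O = 3 + 9/4 = 21/4 ≈ 5.2500)
sqrt((22*(-33))*O - 23751) = sqrt((22*(-33))*(21/4) - 23751) = sqrt(-726*21/4 - 23751) = sqrt(-7623/2 - 23751) = sqrt(-55125/2) = 105*I*sqrt(10)/2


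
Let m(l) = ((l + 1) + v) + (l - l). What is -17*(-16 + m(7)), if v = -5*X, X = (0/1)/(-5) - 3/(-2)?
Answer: 527/2 ≈ 263.50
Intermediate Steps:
X = 3/2 (X = (0*1)*(-1/5) - 3*(-1/2) = 0*(-1/5) + 3/2 = 0 + 3/2 = 3/2 ≈ 1.5000)
v = -15/2 (v = -5*3/2 = -15/2 ≈ -7.5000)
m(l) = -13/2 + l (m(l) = ((l + 1) - 15/2) + (l - l) = ((1 + l) - 15/2) + 0 = (-13/2 + l) + 0 = -13/2 + l)
-17*(-16 + m(7)) = -17*(-16 + (-13/2 + 7)) = -17*(-16 + 1/2) = -17*(-31/2) = 527/2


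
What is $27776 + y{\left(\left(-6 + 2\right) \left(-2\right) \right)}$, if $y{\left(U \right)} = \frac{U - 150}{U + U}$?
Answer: $\frac{222137}{8} \approx 27767.0$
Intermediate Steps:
$y{\left(U \right)} = \frac{-150 + U}{2 U}$
$27776 + y{\left(\left(-6 + 2\right) \left(-2\right) \right)} = 27776 + \frac{-150 + \left(-6 + 2\right) \left(-2\right)}{2 \left(-6 + 2\right) \left(-2\right)} = 27776 + \frac{-150 - -8}{2 \left(\left(-4\right) \left(-2\right)\right)} = 27776 + \frac{-150 + 8}{2 \cdot 8} = 27776 + \frac{1}{2} \cdot \frac{1}{8} \left(-142\right) = 27776 - \frac{71}{8} = \frac{222137}{8}$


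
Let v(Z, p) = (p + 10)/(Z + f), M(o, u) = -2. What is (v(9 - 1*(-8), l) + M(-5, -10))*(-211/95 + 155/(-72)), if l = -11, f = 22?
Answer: 2363443/266760 ≈ 8.8598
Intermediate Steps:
v(Z, p) = (10 + p)/(22 + Z) (v(Z, p) = (p + 10)/(Z + 22) = (10 + p)/(22 + Z))
(v(9 - 1*(-8), l) + M(-5, -10))*(-211/95 + 155/(-72)) = ((10 - 11)/(22 + (9 - 1*(-8))) - 2)*(-211/95 + 155/(-72)) = (-1/(22 + (9 + 8)) - 2)*(-211*1/95 + 155*(-1/72)) = (-1/(22 + 17) - 2)*(-211/95 - 155/72) = (-1/39 - 2)*(-29917/6840) = -79/39*(-29917/6840) = 2363443/266760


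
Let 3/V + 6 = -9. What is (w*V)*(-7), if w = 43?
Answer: 301/5 ≈ 60.200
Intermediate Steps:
V = -⅕ (V = 3/(-6 - 9) = 3/(-15) = 3*(-1/15) = -⅕ ≈ -0.20000)
(w*V)*(-7) = (43*(-⅕))*(-7) = -43/5*(-7) = 301/5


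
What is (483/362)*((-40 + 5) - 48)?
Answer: -40089/362 ≈ -110.74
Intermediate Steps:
(483/362)*((-40 + 5) - 48) = (483*(1/362))*(-35 - 48) = (483/362)*(-83) = -40089/362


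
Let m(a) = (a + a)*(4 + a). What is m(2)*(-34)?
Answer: -816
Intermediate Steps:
m(a) = 2*a*(4 + a) (m(a) = (2*a)*(4 + a) = 2*a*(4 + a))
m(2)*(-34) = (2*2*(4 + 2))*(-34) = (2*2*6)*(-34) = 24*(-34) = -816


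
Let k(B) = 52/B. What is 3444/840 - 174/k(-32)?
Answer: 14453/130 ≈ 111.18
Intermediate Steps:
3444/840 - 174/k(-32) = 3444/840 - 174/(52/(-32)) = 3444*(1/840) - 174/(52*(-1/32)) = 41/10 - 174/(-13/8) = 41/10 - 174*(-8/13) = 41/10 + 1392/13 = 14453/130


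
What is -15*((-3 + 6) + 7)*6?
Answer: -900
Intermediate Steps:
-15*((-3 + 6) + 7)*6 = -15*(3 + 7)*6 = -15*10*6 = -150*6 = -900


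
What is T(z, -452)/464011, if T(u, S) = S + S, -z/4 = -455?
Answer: -904/464011 ≈ -0.0019482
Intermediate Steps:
z = 1820 (z = -4*(-455) = 1820)
T(u, S) = 2*S
T(z, -452)/464011 = (2*(-452))/464011 = -904*1/464011 = -904/464011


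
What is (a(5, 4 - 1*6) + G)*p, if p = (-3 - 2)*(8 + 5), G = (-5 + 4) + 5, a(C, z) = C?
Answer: -585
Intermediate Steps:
G = 4 (G = -1 + 5 = 4)
p = -65 (p = -5*13 = -65)
(a(5, 4 - 1*6) + G)*p = (5 + 4)*(-65) = 9*(-65) = -585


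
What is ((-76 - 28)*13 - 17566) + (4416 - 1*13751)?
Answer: -28253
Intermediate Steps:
((-76 - 28)*13 - 17566) + (4416 - 1*13751) = (-104*13 - 17566) + (4416 - 13751) = (-1352 - 17566) - 9335 = -18918 - 9335 = -28253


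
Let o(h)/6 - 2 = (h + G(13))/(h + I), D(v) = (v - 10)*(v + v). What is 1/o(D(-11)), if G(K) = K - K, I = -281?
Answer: 181/4944 ≈ 0.036610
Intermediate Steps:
G(K) = 0
D(v) = 2*v*(-10 + v) (D(v) = (-10 + v)*(2*v) = 2*v*(-10 + v))
o(h) = 12 + 6*h/(-281 + h) (o(h) = 12 + 6*((h + 0)/(h - 281)) = 12 + 6*(h/(-281 + h)) = 12 + 6*h/(-281 + h))
1/o(D(-11)) = 1/(6*(-562 + 3*(2*(-11)*(-10 - 11)))/(-281 + 2*(-11)*(-10 - 11))) = 1/(6*(-562 + 3*(2*(-11)*(-21)))/(-281 + 2*(-11)*(-21))) = 1/(6*(-562 + 3*462)/(-281 + 462)) = 1/(6*(-562 + 1386)/181) = 1/(6*(1/181)*824) = 1/(4944/181) = 181/4944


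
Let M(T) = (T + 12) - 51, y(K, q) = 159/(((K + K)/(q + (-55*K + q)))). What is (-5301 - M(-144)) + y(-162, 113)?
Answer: -259238/27 ≈ -9601.4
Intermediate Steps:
y(K, q) = 159*(-55*K + 2*q)/(2*K) (y(K, q) = 159/(((2*K)/(q + (q - 55*K)))) = 159/(((2*K)/(-55*K + 2*q))) = 159/((2*K/(-55*K + 2*q))) = 159*((-55*K + 2*q)/(2*K)) = 159*(-55*K + 2*q)/(2*K))
M(T) = -39 + T (M(T) = (12 + T) - 51 = -39 + T)
(-5301 - M(-144)) + y(-162, 113) = (-5301 - (-39 - 144)) + (-8745/2 + 159*113/(-162)) = (-5301 - 1*(-183)) + (-8745/2 + 159*113*(-1/162)) = (-5301 + 183) + (-8745/2 - 5989/54) = -5118 - 121052/27 = -259238/27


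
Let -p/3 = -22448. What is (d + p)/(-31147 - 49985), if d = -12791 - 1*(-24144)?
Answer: -78697/81132 ≈ -0.96999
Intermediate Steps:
p = 67344 (p = -3*(-22448) = 67344)
d = 11353 (d = -12791 + 24144 = 11353)
(d + p)/(-31147 - 49985) = (11353 + 67344)/(-31147 - 49985) = 78697/(-81132) = 78697*(-1/81132) = -78697/81132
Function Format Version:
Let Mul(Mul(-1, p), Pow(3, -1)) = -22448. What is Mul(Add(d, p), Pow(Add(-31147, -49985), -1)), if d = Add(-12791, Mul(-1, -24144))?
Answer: Rational(-78697, 81132) ≈ -0.96999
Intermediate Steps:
p = 67344 (p = Mul(-3, -22448) = 67344)
d = 11353 (d = Add(-12791, 24144) = 11353)
Mul(Add(d, p), Pow(Add(-31147, -49985), -1)) = Mul(Add(11353, 67344), Pow(Add(-31147, -49985), -1)) = Mul(78697, Pow(-81132, -1)) = Mul(78697, Rational(-1, 81132)) = Rational(-78697, 81132)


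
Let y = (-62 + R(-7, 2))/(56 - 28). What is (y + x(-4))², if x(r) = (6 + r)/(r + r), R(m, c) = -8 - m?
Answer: 25/4 ≈ 6.2500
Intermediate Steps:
x(r) = (6 + r)/(2*r) (x(r) = (6 + r)/((2*r)) = (6 + r)*(1/(2*r)) = (6 + r)/(2*r))
y = -9/4 (y = (-62 + (-8 - 1*(-7)))/(56 - 28) = (-62 + (-8 + 7))/28 = (-62 - 1)*(1/28) = -63*1/28 = -9/4 ≈ -2.2500)
(y + x(-4))² = (-9/4 + (½)*(6 - 4)/(-4))² = (-9/4 + (½)*(-¼)*2)² = (-9/4 - ¼)² = (-5/2)² = 25/4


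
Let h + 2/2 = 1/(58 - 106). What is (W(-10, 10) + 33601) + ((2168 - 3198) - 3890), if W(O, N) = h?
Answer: 1376639/48 ≈ 28680.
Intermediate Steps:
h = -49/48 (h = -1 + 1/(58 - 106) = -1 + 1/(-48) = -1 - 1/48 = -49/48 ≈ -1.0208)
W(O, N) = -49/48
(W(-10, 10) + 33601) + ((2168 - 3198) - 3890) = (-49/48 + 33601) + ((2168 - 3198) - 3890) = 1612799/48 + (-1030 - 3890) = 1612799/48 - 4920 = 1376639/48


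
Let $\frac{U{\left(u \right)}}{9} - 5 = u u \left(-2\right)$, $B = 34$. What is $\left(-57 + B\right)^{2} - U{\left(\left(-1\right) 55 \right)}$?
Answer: $54934$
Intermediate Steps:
$U{\left(u \right)} = 45 - 18 u^{2}$ ($U{\left(u \right)} = 45 + 9 u u \left(-2\right) = 45 + 9 u^{2} \left(-2\right) = 45 + 9 \left(- 2 u^{2}\right) = 45 - 18 u^{2}$)
$\left(-57 + B\right)^{2} - U{\left(\left(-1\right) 55 \right)} = \left(-57 + 34\right)^{2} - \left(45 - 18 \left(\left(-1\right) 55\right)^{2}\right) = \left(-23\right)^{2} - \left(45 - 18 \left(-55\right)^{2}\right) = 529 - \left(45 - 54450\right) = 529 - -54405 = 529 + 54405 = 54934$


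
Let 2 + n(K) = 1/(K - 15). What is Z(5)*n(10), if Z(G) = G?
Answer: -11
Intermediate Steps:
n(K) = -2 + 1/(-15 + K) (n(K) = -2 + 1/(K - 15) = -2 + 1/(-15 + K))
Z(5)*n(10) = 5*((31 - 2*10)/(-15 + 10)) = 5*((31 - 20)/(-5)) = 5*(-1/5*11) = 5*(-11/5) = -11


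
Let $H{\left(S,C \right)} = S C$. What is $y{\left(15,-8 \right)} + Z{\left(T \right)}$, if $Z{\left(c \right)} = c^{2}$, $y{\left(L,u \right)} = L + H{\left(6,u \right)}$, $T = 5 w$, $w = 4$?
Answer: $367$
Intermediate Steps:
$H{\left(S,C \right)} = C S$
$T = 20$ ($T = 5 \cdot 4 = 20$)
$y{\left(L,u \right)} = L + 6 u$ ($y{\left(L,u \right)} = L + u 6 = L + 6 u$)
$y{\left(15,-8 \right)} + Z{\left(T \right)} = \left(15 + 6 \left(-8\right)\right) + 20^{2} = \left(15 - 48\right) + 400 = -33 + 400 = 367$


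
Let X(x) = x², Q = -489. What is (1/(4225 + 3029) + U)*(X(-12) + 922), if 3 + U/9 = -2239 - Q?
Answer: -4692300637/279 ≈ -1.6818e+7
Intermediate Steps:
U = -15777 (U = -27 + 9*(-2239 - 1*(-489)) = -27 + 9*(-2239 + 489) = -27 + 9*(-1750) = -27 - 15750 = -15777)
(1/(4225 + 3029) + U)*(X(-12) + 922) = (1/(4225 + 3029) - 15777)*((-12)² + 922) = (1/7254 - 15777)*(144 + 922) = (1/7254 - 15777)*1066 = -114446357/7254*1066 = -4692300637/279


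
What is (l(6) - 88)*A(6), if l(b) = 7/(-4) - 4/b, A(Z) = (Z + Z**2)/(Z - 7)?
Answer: 7595/2 ≈ 3797.5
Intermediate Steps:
A(Z) = (Z + Z**2)/(-7 + Z)
l(b) = -7/4 - 4/b (l(b) = 7*(-1/4) - 4/b = -7/4 - 4/b)
(l(6) - 88)*A(6) = ((-7/4 - 4/6) - 88)*(6*(1 + 6)/(-7 + 6)) = ((-7/4 - 4*1/6) - 88)*(6*7/(-1)) = ((-7/4 - 2/3) - 88)*(6*(-1)*7) = (-29/12 - 88)*(-42) = -1085/12*(-42) = 7595/2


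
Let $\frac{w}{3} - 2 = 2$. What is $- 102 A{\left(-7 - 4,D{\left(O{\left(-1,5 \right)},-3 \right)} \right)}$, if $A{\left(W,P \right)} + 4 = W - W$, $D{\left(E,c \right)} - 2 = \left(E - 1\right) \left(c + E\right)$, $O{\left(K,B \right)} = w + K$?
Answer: $408$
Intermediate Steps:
$w = 12$ ($w = 6 + 3 \cdot 2 = 6 + 6 = 12$)
$O{\left(K,B \right)} = 12 + K$
$D{\left(E,c \right)} = 2 + \left(-1 + E\right) \left(E + c\right)$ ($D{\left(E,c \right)} = 2 + \left(E - 1\right) \left(c + E\right) = 2 + \left(-1 + E\right) \left(E + c\right)$)
$A{\left(W,P \right)} = -4$ ($A{\left(W,P \right)} = -4 + \left(W - W\right) = -4 + 0 = -4$)
$- 102 A{\left(-7 - 4,D{\left(O{\left(-1,5 \right)},-3 \right)} \right)} = \left(-102\right) \left(-4\right) = 408$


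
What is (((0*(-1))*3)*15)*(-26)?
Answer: 0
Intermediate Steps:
(((0*(-1))*3)*15)*(-26) = ((0*3)*15)*(-26) = (0*15)*(-26) = 0*(-26) = 0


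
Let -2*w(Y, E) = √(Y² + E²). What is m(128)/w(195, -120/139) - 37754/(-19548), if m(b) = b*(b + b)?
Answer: 18877/9774 - 9109504*√3265313/48979695 ≈ -334.15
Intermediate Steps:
m(b) = 2*b² (m(b) = b*(2*b) = 2*b²)
w(Y, E) = -√(E² + Y²)/2 (w(Y, E) = -√(Y² + E²)/2 = -√(E² + Y²)/2)
m(128)/w(195, -120/139) - 37754/(-19548) = (2*128²)/((-√((-120/139)² + 195²)/2)) - 37754/(-19548) = (2*16384)/((-√((-120*1/139)² + 38025)/2)) - 37754*(-1/19548) = 32768/((-√((-120/139)² + 38025)/2)) + 18877/9774 = 32768/((-√(14400/19321 + 38025)/2)) + 18877/9774 = 32768/((-15*√3265313/278)) + 18877/9774 = 32768*(-278*√3265313/48979695) + 18877/9774 = -9109504*√3265313/48979695 + 18877/9774 = 18877/9774 - 9109504*√3265313/48979695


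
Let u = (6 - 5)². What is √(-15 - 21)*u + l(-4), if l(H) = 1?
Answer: 1 + 6*I ≈ 1.0 + 6.0*I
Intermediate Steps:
u = 1 (u = 1² = 1)
√(-15 - 21)*u + l(-4) = √(-15 - 21)*1 + 1 = √(-36)*1 + 1 = (6*I)*1 + 1 = 6*I + 1 = 1 + 6*I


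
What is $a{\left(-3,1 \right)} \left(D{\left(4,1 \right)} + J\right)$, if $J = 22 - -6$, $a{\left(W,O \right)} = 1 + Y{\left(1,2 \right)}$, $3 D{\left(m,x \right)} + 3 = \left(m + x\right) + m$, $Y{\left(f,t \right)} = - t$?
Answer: $-30$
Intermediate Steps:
$D{\left(m,x \right)} = -1 + \frac{x}{3} + \frac{2 m}{3}$ ($D{\left(m,x \right)} = -1 + \frac{\left(m + x\right) + m}{3} = -1 + \frac{x + 2 m}{3} = -1 + \left(\frac{x}{3} + \frac{2 m}{3}\right) = -1 + \frac{x}{3} + \frac{2 m}{3}$)
$a{\left(W,O \right)} = -1$ ($a{\left(W,O \right)} = 1 - 2 = -1$)
$J = 28$ ($J = 22 + 6 = 28$)
$a{\left(-3,1 \right)} \left(D{\left(4,1 \right)} + J\right) = - (\left(-1 + \frac{1}{3} \cdot 1 + \frac{2}{3} \cdot 4\right) + 28) = - (\left(-1 + \frac{1}{3} + \frac{8}{3}\right) + 28) = - (2 + 28) = \left(-1\right) 30 = -30$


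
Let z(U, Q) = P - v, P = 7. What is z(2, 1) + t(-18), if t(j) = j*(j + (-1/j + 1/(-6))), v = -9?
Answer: 342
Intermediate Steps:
z(U, Q) = 16 (z(U, Q) = 7 - 1*(-9) = 7 + 9 = 16)
t(j) = j*(-⅙ + j - 1/j) (t(j) = j*(j + (-1/j + 1*(-⅙))) = j*(j + (-1/j - ⅙)) = j*(j + (-⅙ - 1/j)) = j*(-⅙ + j - 1/j))
z(2, 1) + t(-18) = 16 + (-1 + (-18)² - ⅙*(-18)) = 16 + (-1 + 324 + 3) = 16 + 326 = 342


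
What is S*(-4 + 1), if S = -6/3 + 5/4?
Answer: 9/4 ≈ 2.2500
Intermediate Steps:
S = -3/4 (S = -6*1/3 + 5*(1/4) = -2 + 5/4 = -3/4 ≈ -0.75000)
S*(-4 + 1) = -3*(-4 + 1)/4 = -3/4*(-3) = 9/4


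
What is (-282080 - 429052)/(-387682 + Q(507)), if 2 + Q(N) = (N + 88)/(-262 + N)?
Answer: 4977924/2713771 ≈ 1.8343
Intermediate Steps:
Q(N) = -2 + (88 + N)/(-262 + N) (Q(N) = -2 + (N + 88)/(-262 + N) = -2 + (88 + N)/(-262 + N))
(-282080 - 429052)/(-387682 + Q(507)) = (-282080 - 429052)/(-387682 + (612 - 1*507)/(-262 + 507)) = -711132/(-387682 + (612 - 507)/245) = -711132/(-387682 + (1/245)*105) = -711132/(-387682 + 3/7) = -711132/(-2713771/7) = -711132*(-7/2713771) = 4977924/2713771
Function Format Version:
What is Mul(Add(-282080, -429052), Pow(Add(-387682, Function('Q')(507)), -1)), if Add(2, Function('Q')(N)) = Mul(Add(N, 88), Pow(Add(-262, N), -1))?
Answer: Rational(4977924, 2713771) ≈ 1.8343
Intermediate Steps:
Function('Q')(N) = Add(-2, Mul(Pow(Add(-262, N), -1), Add(88, N))) (Function('Q')(N) = Add(-2, Mul(Add(N, 88), Pow(Add(-262, N), -1))) = Add(-2, Mul(Add(88, N), Pow(Add(-262, N), -1))) = Add(-2, Mul(Pow(Add(-262, N), -1), Add(88, N))))
Mul(Add(-282080, -429052), Pow(Add(-387682, Function('Q')(507)), -1)) = Mul(Add(-282080, -429052), Pow(Add(-387682, Mul(Pow(Add(-262, 507), -1), Add(612, Mul(-1, 507)))), -1)) = Mul(-711132, Pow(Add(-387682, Mul(Pow(245, -1), Add(612, -507))), -1)) = Mul(-711132, Pow(Add(-387682, Mul(Rational(1, 245), 105)), -1)) = Mul(-711132, Pow(Add(-387682, Rational(3, 7)), -1)) = Mul(-711132, Pow(Rational(-2713771, 7), -1)) = Mul(-711132, Rational(-7, 2713771)) = Rational(4977924, 2713771)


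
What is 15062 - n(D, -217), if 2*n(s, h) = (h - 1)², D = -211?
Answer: -8700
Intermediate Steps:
n(s, h) = (-1 + h)²/2 (n(s, h) = (h - 1)²/2 = (-1 + h)²/2)
15062 - n(D, -217) = 15062 - (-1 - 217)²/2 = 15062 - (-218)²/2 = 15062 - 47524/2 = 15062 - 1*23762 = 15062 - 23762 = -8700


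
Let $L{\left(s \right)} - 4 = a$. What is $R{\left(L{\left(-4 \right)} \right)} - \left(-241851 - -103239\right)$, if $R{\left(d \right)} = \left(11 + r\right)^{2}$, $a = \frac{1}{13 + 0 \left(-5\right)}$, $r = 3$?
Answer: $138808$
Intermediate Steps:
$a = \frac{1}{13}$ ($a = \frac{1}{13 + 0} = \frac{1}{13} \approx 0.076923$)
$L{\left(s \right)} = \frac{53}{13}$ ($L{\left(s \right)} = 4 + \frac{1}{13} = \frac{53}{13}$)
$R{\left(d \right)} = 196$ ($R{\left(d \right)} = \left(11 + 3\right)^{2} = 14^{2} = 196$)
$R{\left(L{\left(-4 \right)} \right)} - \left(-241851 - -103239\right) = 196 - \left(-241851 - -103239\right) = 196 - \left(-241851 + 103239\right) = 196 - -138612 = 196 + 138612 = 138808$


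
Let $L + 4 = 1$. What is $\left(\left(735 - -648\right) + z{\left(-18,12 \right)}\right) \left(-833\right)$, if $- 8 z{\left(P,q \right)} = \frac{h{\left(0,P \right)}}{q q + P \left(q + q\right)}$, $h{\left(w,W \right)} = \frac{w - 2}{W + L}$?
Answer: $- \frac{3981446903}{3456} \approx -1.152 \cdot 10^{6}$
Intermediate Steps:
$L = -3$ ($L = -4 + 1 = -3$)
$h{\left(w,W \right)} = \frac{-2 + w}{-3 + W}$ ($h{\left(w,W \right)} = \frac{w - 2}{W - 3} = \frac{-2 + w}{-3 + W}$)
$z{\left(P,q \right)} = \frac{1}{4 \left(-3 + P\right) \left(q^{2} + 2 P q\right)}$ ($z{\left(P,q \right)} = - \frac{\frac{-2 + 0}{-3 + P} \frac{1}{q q + P \left(q + q\right)}}{8} = - \frac{\frac{1}{-3 + P} \left(-2\right) \frac{1}{q^{2} + P 2 q}}{8} = - \frac{- \frac{2}{-3 + P} \frac{1}{q^{2} + 2 P q}}{8} = - \frac{\left(-2\right) \frac{1}{-3 + P} \frac{1}{q^{2} + 2 P q}}{8} = \frac{1}{4 \left(-3 + P\right) \left(q^{2} + 2 P q\right)}$)
$\left(\left(735 - -648\right) + z{\left(-18,12 \right)}\right) \left(-833\right) = \left(\left(735 - -648\right) + \frac{1}{4 \cdot 12 \left(-3 - 18\right) \left(12 + 2 \left(-18\right)\right)}\right) \left(-833\right) = \left(\left(735 + 648\right) + \frac{1}{4} \cdot \frac{1}{12} \frac{1}{-21} \frac{1}{12 - 36}\right) \left(-833\right) = \left(1383 + \frac{1}{4} \cdot \frac{1}{12} \left(- \frac{1}{21}\right) \frac{1}{-24}\right) \left(-833\right) = \left(1383 + \frac{1}{4} \cdot \frac{1}{12} \left(- \frac{1}{21}\right) \left(- \frac{1}{24}\right)\right) \left(-833\right) = \left(1383 + \frac{1}{24192}\right) \left(-833\right) = \frac{33457537}{24192} \left(-833\right) = - \frac{3981446903}{3456}$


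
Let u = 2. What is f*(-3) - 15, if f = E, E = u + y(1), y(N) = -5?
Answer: -6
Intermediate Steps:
E = -3 (E = 2 - 5 = -3)
f = -3
f*(-3) - 15 = -3*(-3) - 15 = 9 - 15 = -6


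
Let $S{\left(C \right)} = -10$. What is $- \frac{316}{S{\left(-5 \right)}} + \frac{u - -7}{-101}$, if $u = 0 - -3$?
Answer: $\frac{15908}{505} \approx 31.501$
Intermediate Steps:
$u = 3$ ($u = 0 + 3 = 3$)
$- \frac{316}{S{\left(-5 \right)}} + \frac{u - -7}{-101} = - \frac{316}{-10} + \frac{3 - -7}{-101} = \left(-316\right) \left(- \frac{1}{10}\right) + \left(3 + 7\right) \left(- \frac{1}{101}\right) = \frac{158}{5} + 10 \left(- \frac{1}{101}\right) = \frac{158}{5} - \frac{10}{101} = \frac{15908}{505}$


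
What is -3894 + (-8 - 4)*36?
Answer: -4326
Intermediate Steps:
-3894 + (-8 - 4)*36 = -3894 - 12*36 = -3894 - 432 = -4326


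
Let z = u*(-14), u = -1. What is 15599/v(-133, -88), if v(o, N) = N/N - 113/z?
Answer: -218386/99 ≈ -2205.9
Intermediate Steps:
z = 14 (z = -1*(-14) = 14)
v(o, N) = -99/14 (v(o, N) = N/N - 113/14 = 1 - 113*1/14 = 1 - 113/14 = -99/14)
15599/v(-133, -88) = 15599/(-99/14) = 15599*(-14/99) = -218386/99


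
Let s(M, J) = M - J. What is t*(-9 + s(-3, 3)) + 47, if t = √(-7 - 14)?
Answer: 47 - 15*I*√21 ≈ 47.0 - 68.739*I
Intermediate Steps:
t = I*√21 (t = √(-21) = I*√21 ≈ 4.5826*I)
t*(-9 + s(-3, 3)) + 47 = (I*√21)*(-9 + (-3 - 1*3)) + 47 = (I*√21)*(-9 + (-3 - 3)) + 47 = (I*√21)*(-9 - 6) + 47 = (I*√21)*(-15) + 47 = -15*I*√21 + 47 = 47 - 15*I*√21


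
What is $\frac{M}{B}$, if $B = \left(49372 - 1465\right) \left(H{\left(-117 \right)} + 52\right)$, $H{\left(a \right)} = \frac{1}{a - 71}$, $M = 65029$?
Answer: $\frac{12225452}{468290925} \approx 0.026107$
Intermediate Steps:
$H{\left(a \right)} = \frac{1}{-71 + a}$
$B = \frac{468290925}{188}$ ($B = \left(49372 - 1465\right) \left(\frac{1}{-71 - 117} + 52\right) = 47907 \left(\frac{1}{-188} + 52\right) = 47907 \left(- \frac{1}{188} + 52\right) = 47907 \cdot \frac{9775}{188} = \frac{468290925}{188} \approx 2.4909 \cdot 10^{6}$)
$\frac{M}{B} = \frac{65029}{\frac{468290925}{188}} = 65029 \cdot \frac{188}{468290925} = \frac{12225452}{468290925}$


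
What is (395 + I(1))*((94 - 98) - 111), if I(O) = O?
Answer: -45540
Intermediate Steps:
(395 + I(1))*((94 - 98) - 111) = (395 + 1)*((94 - 98) - 111) = 396*(-4 - 111) = 396*(-115) = -45540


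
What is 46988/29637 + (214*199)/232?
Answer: 636511249/3437892 ≈ 185.15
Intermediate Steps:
46988/29637 + (214*199)/232 = 46988*(1/29637) + 42586*(1/232) = 46988/29637 + 21293/116 = 636511249/3437892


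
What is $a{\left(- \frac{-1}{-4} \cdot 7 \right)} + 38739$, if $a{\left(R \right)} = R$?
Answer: $\frac{154949}{4} \approx 38737.0$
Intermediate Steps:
$a{\left(- \frac{-1}{-4} \cdot 7 \right)} + 38739 = - \frac{-1}{-4} \cdot 7 + 38739 = - \frac{\left(-1\right) \left(-1\right)}{4} \cdot 7 + 38739 = \left(-1\right) \frac{1}{4} \cdot 7 + 38739 = \left(- \frac{1}{4}\right) 7 + 38739 = - \frac{7}{4} + 38739 = \frac{154949}{4}$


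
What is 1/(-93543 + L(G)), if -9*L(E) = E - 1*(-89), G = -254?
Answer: -3/280574 ≈ -1.0692e-5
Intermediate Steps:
L(E) = -89/9 - E/9 (L(E) = -(E - 1*(-89))/9 = -(E + 89)/9 = -(89 + E)/9 = -89/9 - E/9)
1/(-93543 + L(G)) = 1/(-93543 + (-89/9 - 1/9*(-254))) = 1/(-93543 + (-89/9 + 254/9)) = 1/(-93543 + 55/3) = 1/(-280574/3) = -3/280574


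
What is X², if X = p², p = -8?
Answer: 4096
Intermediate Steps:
X = 64 (X = (-8)² = 64)
X² = 64² = 4096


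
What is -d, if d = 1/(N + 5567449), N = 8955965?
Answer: -1/14523414 ≈ -6.8854e-8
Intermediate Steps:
d = 1/14523414 (d = 1/(8955965 + 5567449) = 1/14523414 ≈ 6.8854e-8)
-d = -1*1/14523414 = -1/14523414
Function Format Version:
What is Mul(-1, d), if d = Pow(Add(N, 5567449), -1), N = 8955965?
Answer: Rational(-1, 14523414) ≈ -6.8854e-8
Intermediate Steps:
d = Rational(1, 14523414) (d = Pow(Add(8955965, 5567449), -1) = Pow(14523414, -1) = Rational(1, 14523414) ≈ 6.8854e-8)
Mul(-1, d) = Mul(-1, Rational(1, 14523414)) = Rational(-1, 14523414)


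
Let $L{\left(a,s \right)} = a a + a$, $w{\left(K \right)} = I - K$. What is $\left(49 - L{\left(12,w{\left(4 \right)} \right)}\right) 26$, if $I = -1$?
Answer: $-2782$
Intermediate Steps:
$w{\left(K \right)} = -1 - K$
$L{\left(a,s \right)} = a + a^{2}$ ($L{\left(a,s \right)} = a^{2} + a = a + a^{2}$)
$\left(49 - L{\left(12,w{\left(4 \right)} \right)}\right) 26 = \left(49 - 12 \left(1 + 12\right)\right) 26 = \left(49 - 12 \cdot 13\right) 26 = \left(49 - 156\right) 26 = \left(-107\right) 26 = -2782$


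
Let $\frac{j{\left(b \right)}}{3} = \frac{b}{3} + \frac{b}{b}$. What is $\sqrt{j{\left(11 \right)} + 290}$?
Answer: $4 \sqrt{19} \approx 17.436$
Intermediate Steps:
$j{\left(b \right)} = 3 + b$ ($j{\left(b \right)} = 3 \left(\frac{b}{3} + \frac{b}{b}\right) = 3 \left(b \frac{1}{3} + 1\right) = 3 \left(\frac{b}{3} + 1\right) = 3 \left(1 + \frac{b}{3}\right) = 3 + b$)
$\sqrt{j{\left(11 \right)} + 290} = \sqrt{\left(3 + 11\right) + 290} = \sqrt{14 + 290} = \sqrt{304} = 4 \sqrt{19}$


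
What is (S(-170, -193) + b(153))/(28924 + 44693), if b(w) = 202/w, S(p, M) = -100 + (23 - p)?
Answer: 14431/11263401 ≈ 0.0012812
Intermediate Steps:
S(p, M) = -77 - p
(S(-170, -193) + b(153))/(28924 + 44693) = ((-77 - 1*(-170)) + 202/153)/(28924 + 44693) = ((-77 + 170) + 202*(1/153))/73617 = (93 + 202/153)*(1/73617) = (14431/153)*(1/73617) = 14431/11263401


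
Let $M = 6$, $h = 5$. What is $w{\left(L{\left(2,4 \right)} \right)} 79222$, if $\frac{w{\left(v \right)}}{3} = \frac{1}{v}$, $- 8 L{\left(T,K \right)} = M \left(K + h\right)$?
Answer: $- \frac{316888}{9} \approx -35210.0$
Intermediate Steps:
$L{\left(T,K \right)} = - \frac{15}{4} - \frac{3 K}{4}$ ($L{\left(T,K \right)} = - \frac{6 \left(K + 5\right)}{8} = - \frac{6 \left(5 + K\right)}{8} = - \frac{30 + 6 K}{8} = - \frac{15}{4} - \frac{3 K}{4}$)
$w{\left(v \right)} = \frac{3}{v}$
$w{\left(L{\left(2,4 \right)} \right)} 79222 = \frac{3}{- \frac{15}{4} - 3} \cdot 79222 = \frac{3}{- \frac{27}{4}} \cdot 79222 = 3 \left(- \frac{4}{27}\right) 79222 = \left(- \frac{4}{9}\right) 79222 = - \frac{316888}{9}$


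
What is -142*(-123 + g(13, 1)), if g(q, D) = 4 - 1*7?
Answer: 17892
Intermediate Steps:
g(q, D) = -3 (g(q, D) = 4 - 7 = -3)
-142*(-123 + g(13, 1)) = -142*(-123 - 3) = -142*(-126) = 17892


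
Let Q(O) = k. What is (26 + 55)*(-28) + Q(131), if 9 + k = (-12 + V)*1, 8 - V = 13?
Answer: -2294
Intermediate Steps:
V = -5 (V = 8 - 1*13 = 8 - 13 = -5)
k = -26 (k = -9 + (-12 - 5)*1 = -9 - 17*1 = -9 - 17 = -26)
Q(O) = -26
(26 + 55)*(-28) + Q(131) = (26 + 55)*(-28) - 26 = 81*(-28) - 26 = -2268 - 26 = -2294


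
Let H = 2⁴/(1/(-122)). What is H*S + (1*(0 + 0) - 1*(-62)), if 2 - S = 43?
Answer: 80094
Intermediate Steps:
S = -41 (S = 2 - 1*43 = 2 - 43 = -41)
H = -1952 (H = 16/(-1/122) = 16*(-122) = -1952)
H*S + (1*(0 + 0) - 1*(-62)) = -1952*(-41) + (1*(0 + 0) - 1*(-62)) = 80032 + (1*0 + 62) = 80032 + (0 + 62) = 80032 + 62 = 80094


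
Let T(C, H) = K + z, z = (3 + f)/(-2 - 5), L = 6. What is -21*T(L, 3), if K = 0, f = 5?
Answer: 24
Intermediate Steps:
z = -8/7 (z = (3 + 5)/(-2 - 5) = 8/(-7) = 8*(-1/7) = -8/7 ≈ -1.1429)
T(C, H) = -8/7 (T(C, H) = 0 - 8/7 = -8/7)
-21*T(L, 3) = -21*(-8/7) = 24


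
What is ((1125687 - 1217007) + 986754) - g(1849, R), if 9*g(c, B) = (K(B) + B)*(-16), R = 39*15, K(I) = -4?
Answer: 8068202/9 ≈ 8.9647e+5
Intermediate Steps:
R = 585
g(c, B) = 64/9 - 16*B/9 (g(c, B) = ((-4 + B)*(-16))/9 = (64 - 16*B)/9 = 64/9 - 16*B/9)
((1125687 - 1217007) + 986754) - g(1849, R) = ((1125687 - 1217007) + 986754) - (64/9 - 16/9*585) = (-91320 + 986754) - (64/9 - 1040) = 895434 - 1*(-9296/9) = 895434 + 9296/9 = 8068202/9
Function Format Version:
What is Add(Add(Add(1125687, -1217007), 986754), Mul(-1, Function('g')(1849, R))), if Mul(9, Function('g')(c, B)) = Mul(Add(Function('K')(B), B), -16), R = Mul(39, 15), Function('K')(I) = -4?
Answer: Rational(8068202, 9) ≈ 8.9647e+5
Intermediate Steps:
R = 585
Function('g')(c, B) = Add(Rational(64, 9), Mul(Rational(-16, 9), B)) (Function('g')(c, B) = Mul(Rational(1, 9), Mul(Add(-4, B), -16)) = Mul(Rational(1, 9), Add(64, Mul(-16, B))) = Add(Rational(64, 9), Mul(Rational(-16, 9), B)))
Add(Add(Add(1125687, -1217007), 986754), Mul(-1, Function('g')(1849, R))) = Add(Add(Add(1125687, -1217007), 986754), Mul(-1, Add(Rational(64, 9), Mul(Rational(-16, 9), 585)))) = Add(Add(-91320, 986754), Mul(-1, Add(Rational(64, 9), -1040))) = Add(895434, Mul(-1, Rational(-9296, 9))) = Add(895434, Rational(9296, 9)) = Rational(8068202, 9)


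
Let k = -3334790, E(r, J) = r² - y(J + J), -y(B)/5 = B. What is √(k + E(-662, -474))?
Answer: I*√2901286 ≈ 1703.3*I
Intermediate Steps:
y(B) = -5*B
E(r, J) = r² + 10*J (E(r, J) = r² - (-5)*(J + J) = r² - (-5)*2*J = r² - (-10)*J = r² + 10*J)
√(k + E(-662, -474)) = √(-3334790 + ((-662)² + 10*(-474))) = √(-3334790 + (438244 - 4740)) = √(-3334790 + 433504) = √(-2901286) = I*√2901286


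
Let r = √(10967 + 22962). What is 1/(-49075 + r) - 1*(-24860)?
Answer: 59870877313485/2408321696 - √33929/2408321696 ≈ 24860.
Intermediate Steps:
r = √33929 ≈ 184.20
1/(-49075 + r) - 1*(-24860) = 1/(-49075 + √33929) - 1*(-24860) = 1/(-49075 + √33929) + 24860 = 24860 + 1/(-49075 + √33929)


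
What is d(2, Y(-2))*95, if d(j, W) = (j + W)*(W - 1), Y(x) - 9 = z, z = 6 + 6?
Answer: 43700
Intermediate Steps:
z = 12
Y(x) = 21 (Y(x) = 9 + 12 = 21)
d(j, W) = (-1 + W)*(W + j) (d(j, W) = (W + j)*(-1 + W) = (-1 + W)*(W + j))
d(2, Y(-2))*95 = (21² - 1*21 - 1*2 + 21*2)*95 = (441 - 21 - 2 + 42)*95 = 460*95 = 43700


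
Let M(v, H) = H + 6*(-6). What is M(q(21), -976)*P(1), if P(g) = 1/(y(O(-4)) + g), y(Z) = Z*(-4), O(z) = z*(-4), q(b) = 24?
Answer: 1012/63 ≈ 16.063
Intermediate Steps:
M(v, H) = -36 + H (M(v, H) = H - 36 = -36 + H)
O(z) = -4*z
y(Z) = -4*Z
P(g) = 1/(-64 + g) (P(g) = 1/(-(-16)*(-4) + g) = 1/(-4*16 + g) = 1/(-64 + g))
M(q(21), -976)*P(1) = (-36 - 976)/(-64 + 1) = -1012/(-63) = -1012*(-1/63) = 1012/63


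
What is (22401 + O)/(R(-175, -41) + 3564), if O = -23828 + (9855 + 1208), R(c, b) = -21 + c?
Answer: 2409/842 ≈ 2.8610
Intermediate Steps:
O = -12765 (O = -23828 + 11063 = -12765)
(22401 + O)/(R(-175, -41) + 3564) = (22401 - 12765)/((-21 - 175) + 3564) = 9636/(-196 + 3564) = 9636/3368 = 9636*(1/3368) = 2409/842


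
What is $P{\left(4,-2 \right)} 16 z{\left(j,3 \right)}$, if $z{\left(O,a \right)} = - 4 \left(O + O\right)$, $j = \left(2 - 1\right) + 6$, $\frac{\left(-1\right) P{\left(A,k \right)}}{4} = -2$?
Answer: $-7168$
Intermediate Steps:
$P{\left(A,k \right)} = 8$ ($P{\left(A,k \right)} = \left(-4\right) \left(-2\right) = 8$)
$j = 7$ ($j = 1 + 6 = 7$)
$z{\left(O,a \right)} = - 8 O$ ($z{\left(O,a \right)} = - 4 \cdot 2 O = - 8 O$)
$P{\left(4,-2 \right)} 16 z{\left(j,3 \right)} = 8 \cdot 16 \left(\left(-8\right) 7\right) = 128 \left(-56\right) = -7168$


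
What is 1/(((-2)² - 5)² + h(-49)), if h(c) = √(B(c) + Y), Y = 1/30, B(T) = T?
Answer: 30/1499 - I*√44070/1499 ≈ 0.020013 - 0.14005*I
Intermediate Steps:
Y = 1/30 ≈ 0.033333
h(c) = √(1/30 + c) (h(c) = √(c + 1/30) = √(1/30 + c))
1/(((-2)² - 5)² + h(-49)) = 1/(((-2)² - 5)² + √(30 + 900*(-49))/30) = 1/((4 - 5)² + √(30 - 44100)/30) = 1/((-1)² + √(-44070)/30) = 1/(1 + (I*√44070)/30) = 1/(1 + I*√44070/30)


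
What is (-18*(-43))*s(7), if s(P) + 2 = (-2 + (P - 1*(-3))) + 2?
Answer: 6192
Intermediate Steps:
s(P) = 1 + P (s(P) = -2 + ((-2 + (P - 1*(-3))) + 2) = -2 + ((-2 + (P + 3)) + 2) = -2 + ((-2 + (3 + P)) + 2) = -2 + ((1 + P) + 2) = -2 + (3 + P) = 1 + P)
(-18*(-43))*s(7) = (-18*(-43))*(1 + 7) = 774*8 = 6192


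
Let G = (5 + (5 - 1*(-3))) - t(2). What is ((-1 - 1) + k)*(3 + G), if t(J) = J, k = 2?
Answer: 0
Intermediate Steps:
G = 11 (G = (5 + (5 - 1*(-3))) - 1*2 = (5 + (5 + 3)) - 2 = (5 + 8) - 2 = 13 - 2 = 11)
((-1 - 1) + k)*(3 + G) = ((-1 - 1) + 2)*(3 + 11) = (-2 + 2)*14 = 0*14 = 0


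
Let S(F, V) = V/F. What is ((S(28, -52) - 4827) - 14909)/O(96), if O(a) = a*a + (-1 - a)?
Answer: -138165/63833 ≈ -2.1645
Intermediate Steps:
O(a) = -1 + a**2 - a (O(a) = a**2 + (-1 - a) = -1 + a**2 - a)
((S(28, -52) - 4827) - 14909)/O(96) = ((-52/28 - 4827) - 14909)/(-1 + 96**2 - 1*96) = ((-52*1/28 - 4827) - 14909)/(-1 + 9216 - 96) = ((-13/7 - 4827) - 14909)/9119 = (-33802/7 - 14909)*(1/9119) = -138165/7*1/9119 = -138165/63833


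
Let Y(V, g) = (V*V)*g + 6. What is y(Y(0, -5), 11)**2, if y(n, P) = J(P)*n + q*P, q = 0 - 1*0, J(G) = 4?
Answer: 576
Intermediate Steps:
q = 0 (q = 0 + 0 = 0)
Y(V, g) = 6 + g*V**2 (Y(V, g) = V**2*g + 6 = g*V**2 + 6 = 6 + g*V**2)
y(n, P) = 4*n (y(n, P) = 4*n + 0*P = 4*n + 0 = 4*n)
y(Y(0, -5), 11)**2 = (4*(6 - 5*0**2))**2 = (4*(6 - 5*0))**2 = (4*(6 + 0))**2 = (4*6)**2 = 24**2 = 576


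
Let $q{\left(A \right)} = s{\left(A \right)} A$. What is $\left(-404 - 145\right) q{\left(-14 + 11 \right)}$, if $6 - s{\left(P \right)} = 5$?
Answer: $1647$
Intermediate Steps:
$s{\left(P \right)} = 1$ ($s{\left(P \right)} = 6 - 5 = 1$)
$q{\left(A \right)} = A$ ($q{\left(A \right)} = 1 A = A$)
$\left(-404 - 145\right) q{\left(-14 + 11 \right)} = \left(-404 - 145\right) \left(-14 + 11\right) = \left(-549\right) \left(-3\right) = 1647$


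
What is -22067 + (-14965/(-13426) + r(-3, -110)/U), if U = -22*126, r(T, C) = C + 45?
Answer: -58658739911/2658348 ≈ -22066.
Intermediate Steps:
r(T, C) = 45 + C
U = -2772
-22067 + (-14965/(-13426) + r(-3, -110)/U) = -22067 + (-14965/(-13426) + (45 - 110)/(-2772)) = -22067 + (-14965*(-1/13426) - 65*(-1/2772)) = -22067 + (14965/13426 + 65/2772) = -22067 + 3025405/2658348 = -58658739911/2658348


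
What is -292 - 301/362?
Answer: -106005/362 ≈ -292.83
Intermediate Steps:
-292 - 301/362 = -106005/362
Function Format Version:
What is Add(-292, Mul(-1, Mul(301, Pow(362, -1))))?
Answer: Rational(-106005, 362) ≈ -292.83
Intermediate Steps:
Add(-292, Mul(-1, Mul(301, Pow(362, -1)))) = Add(-292, Mul(-1, Mul(301, Rational(1, 362)))) = Add(-292, Mul(-1, Rational(301, 362))) = Add(-292, Rational(-301, 362)) = Rational(-106005, 362)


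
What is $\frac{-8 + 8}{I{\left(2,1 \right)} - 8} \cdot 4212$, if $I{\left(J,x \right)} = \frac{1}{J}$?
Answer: $0$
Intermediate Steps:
$\frac{-8 + 8}{I{\left(2,1 \right)} - 8} \cdot 4212 = \frac{-8 + 8}{\frac{1}{2} - 8} \cdot 4212 = \frac{0}{\frac{1}{2} - 8} \cdot 4212 = \frac{0}{- \frac{15}{2}} \cdot 4212 = 0 \left(- \frac{2}{15}\right) 4212 = 0 \cdot 4212 = 0$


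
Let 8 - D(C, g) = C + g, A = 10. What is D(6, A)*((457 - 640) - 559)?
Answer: 5936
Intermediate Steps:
D(C, g) = 8 - C - g (D(C, g) = 8 - (C + g) = 8 + (-C - g) = 8 - C - g)
D(6, A)*((457 - 640) - 559) = (8 - 1*6 - 1*10)*((457 - 640) - 559) = (8 - 6 - 10)*(-183 - 559) = -8*(-742) = 5936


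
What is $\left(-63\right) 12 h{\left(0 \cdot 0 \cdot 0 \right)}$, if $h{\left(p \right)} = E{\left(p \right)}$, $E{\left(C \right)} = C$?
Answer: $0$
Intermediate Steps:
$h{\left(p \right)} = p$
$\left(-63\right) 12 h{\left(0 \cdot 0 \cdot 0 \right)} = \left(-63\right) 12 \cdot 0 \cdot 0 \cdot 0 = - 756 \cdot 0 \cdot 0 = \left(-756\right) 0 = 0$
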